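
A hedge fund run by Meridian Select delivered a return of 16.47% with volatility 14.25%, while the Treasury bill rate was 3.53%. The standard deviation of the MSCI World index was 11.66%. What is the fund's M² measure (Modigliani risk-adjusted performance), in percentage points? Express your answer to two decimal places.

Sharpe = (Rp − Rf) / σp = (16.47% − 3.53%) / 14.25% = 0.9081
M² = Rf + Sharpe × σm = 3.53% + 0.9081 × 11.66% = 14.1184%

14.12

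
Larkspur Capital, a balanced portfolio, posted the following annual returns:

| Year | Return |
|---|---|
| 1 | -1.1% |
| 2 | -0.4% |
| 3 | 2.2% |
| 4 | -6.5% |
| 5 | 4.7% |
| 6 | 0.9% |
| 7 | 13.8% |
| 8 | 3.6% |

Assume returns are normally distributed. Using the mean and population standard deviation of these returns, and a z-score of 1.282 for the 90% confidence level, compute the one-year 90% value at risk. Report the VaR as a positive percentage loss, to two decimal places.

4.84

r̄ = (-1.1 − 0.4 + 2.2 − 6.5 + 4.7 + 0.9 + 13.8 + 3.6) / 8 = 2.1500%
Population σ = √[Σ(r − r̄)² / 8] = √[237.7800 / 8] = √29.7225 = 5.4518%
VaR = −(r̄ − z·σ) = −(2.1500 − 1.282 × 5.4518) = −(-4.8392) = 4.8392%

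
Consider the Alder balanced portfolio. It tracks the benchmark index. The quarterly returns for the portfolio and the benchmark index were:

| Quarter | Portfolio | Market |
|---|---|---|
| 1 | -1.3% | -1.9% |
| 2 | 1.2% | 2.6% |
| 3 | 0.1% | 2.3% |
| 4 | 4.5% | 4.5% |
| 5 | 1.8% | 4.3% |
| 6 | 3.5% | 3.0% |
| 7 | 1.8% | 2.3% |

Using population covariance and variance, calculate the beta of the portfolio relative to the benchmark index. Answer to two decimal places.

r̄p = 1.6571%,  r̄m = 2.4429%
Cov = Σ(rp − r̄p)(rm − r̄m) / 7 = 2.8733
Var(rm) = Σ(rm − r̄m)² / 7 = 3.8453
β = Cov / Var = 2.8733 / 3.8453 = 0.7472

0.75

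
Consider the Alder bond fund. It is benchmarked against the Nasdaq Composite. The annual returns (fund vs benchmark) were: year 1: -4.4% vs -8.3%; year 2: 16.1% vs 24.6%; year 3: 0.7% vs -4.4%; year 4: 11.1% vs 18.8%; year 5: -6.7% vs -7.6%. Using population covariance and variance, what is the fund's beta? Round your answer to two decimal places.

0.61

r̄p = 3.3600%,  r̄m = 4.6200%
Cov = Σ(rp − r̄p)(rm − r̄m) / 5 = 122.2968
Var(rm) = Σ(rm − r̄m)² / 5 = 199.5776
β = Cov / Var = 122.2968 / 199.5776 = 0.6128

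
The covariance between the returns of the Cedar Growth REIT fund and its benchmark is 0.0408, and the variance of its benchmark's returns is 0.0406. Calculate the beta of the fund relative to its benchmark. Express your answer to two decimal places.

β = Cov(Rp, Rm) / Var(Rm) = 0.0408 / 0.0406 = 1.0049

1.00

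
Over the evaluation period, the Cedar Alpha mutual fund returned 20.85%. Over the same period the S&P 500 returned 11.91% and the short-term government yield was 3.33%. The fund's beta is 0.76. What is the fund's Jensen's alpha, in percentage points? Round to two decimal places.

11.00

CAPM expected return = Rf + β(Rm − Rf) = 3.33% + 0.76 × (11.91% − 3.33%) = 3.33 + 0.76 × 8.58 = 9.8508%
Jensen's α = Rp − E[R] = 20.85% − 9.8508% = 10.9992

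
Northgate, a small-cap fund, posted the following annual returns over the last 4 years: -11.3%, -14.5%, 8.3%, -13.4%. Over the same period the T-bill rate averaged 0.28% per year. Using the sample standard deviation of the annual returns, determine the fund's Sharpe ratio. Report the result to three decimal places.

r̄ = (-11.3 − 14.5 + 8.3 − 13.4) / 4 = -7.7250%
Sample σ = √[Σ(r − r̄)² / 3] = √[347.6875 / 3] = √115.8958 = 10.7655%
Sharpe = (r̄ − rf) / σ = (-7.7250 − 0.28) / 10.7655 = -8.0050 / 10.7655 = -0.7436

-0.744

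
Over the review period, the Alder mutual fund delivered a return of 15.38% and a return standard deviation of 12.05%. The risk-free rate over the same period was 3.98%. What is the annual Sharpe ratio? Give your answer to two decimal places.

Sharpe = (Rp − Rf) / σp = (15.38% − 3.98%) / 12.05% = 11.40% / 12.05% = 0.9461

0.95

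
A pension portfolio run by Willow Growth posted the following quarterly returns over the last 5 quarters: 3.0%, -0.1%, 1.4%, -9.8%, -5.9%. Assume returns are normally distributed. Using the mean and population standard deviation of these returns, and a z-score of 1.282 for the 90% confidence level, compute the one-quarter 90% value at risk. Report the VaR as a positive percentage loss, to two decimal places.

8.45

μ = (3 − 0.1 + 1.4 − 9.8 − 5.9) / 5 = -11.40 / 5 = -2.2800%
Σ(r − μ)² = 115.8280; population σ = √(115.8280/5) = 4.8131%
VaR = −(μ − z·σ) = −(-2.2800 − 1.282 × 4.8131) = −(-8.4504) = 8.4504%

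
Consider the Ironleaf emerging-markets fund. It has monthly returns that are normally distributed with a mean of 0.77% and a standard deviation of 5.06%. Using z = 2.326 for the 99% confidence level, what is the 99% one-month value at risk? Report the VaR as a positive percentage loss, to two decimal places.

11.00

VaR (as % loss) = −(μ − z·σ) = −(0.77% − 2.326 × 5.06%) = −(-10.99956%) = 10.99956%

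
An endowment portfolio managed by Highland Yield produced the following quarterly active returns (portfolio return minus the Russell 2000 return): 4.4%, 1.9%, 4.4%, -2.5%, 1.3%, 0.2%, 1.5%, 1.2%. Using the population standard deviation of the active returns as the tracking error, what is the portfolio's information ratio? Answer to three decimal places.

r̄ = (4.4 + 1.9 + 4.4 − 2.5 + 1.3 + 0.2 + 1.5 + 1.2) / 8 = 1.5500%
Population std dev = √[34.7800 / 8] = 2.0851%
IR = r̄ / tracking error = 1.5500 / 2.0851 = 0.7434

0.743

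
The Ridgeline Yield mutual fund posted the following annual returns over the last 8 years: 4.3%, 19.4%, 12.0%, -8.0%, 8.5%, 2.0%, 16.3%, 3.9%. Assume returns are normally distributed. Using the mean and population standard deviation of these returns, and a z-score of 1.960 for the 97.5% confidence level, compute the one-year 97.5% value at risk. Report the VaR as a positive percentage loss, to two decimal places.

8.71

Mean return μ = 58.40 / 8 = 7.3000%
Σ(r − μ)² = (4.3 − 7.3000)² + (19.4 − 7.3000)² + (12 − 7.3000)² + … = 533.6800
σ = √[533.6800 / 8] = 8.1676%
VaR = −(μ − z·σ) = −(7.3000 − 1.960 × 8.1676) = −(-8.7085) = 8.7085%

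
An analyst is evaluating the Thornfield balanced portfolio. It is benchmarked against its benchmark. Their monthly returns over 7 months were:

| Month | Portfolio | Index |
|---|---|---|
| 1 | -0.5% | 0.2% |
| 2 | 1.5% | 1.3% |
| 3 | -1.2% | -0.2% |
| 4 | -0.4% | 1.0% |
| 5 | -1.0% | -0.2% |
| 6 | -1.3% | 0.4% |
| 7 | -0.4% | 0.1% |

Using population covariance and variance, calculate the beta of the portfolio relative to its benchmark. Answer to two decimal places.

r̄p = -0.4714%,  r̄m = 0.3714%
Cov = Σ(rp − r̄p)(rm − r̄m) / 7 = 0.3651
Var(rm) = Σ(rm − r̄m)² / 7 = 0.2878
β = Cov / Var = 0.3651 / 0.2878 = 1.2686

1.27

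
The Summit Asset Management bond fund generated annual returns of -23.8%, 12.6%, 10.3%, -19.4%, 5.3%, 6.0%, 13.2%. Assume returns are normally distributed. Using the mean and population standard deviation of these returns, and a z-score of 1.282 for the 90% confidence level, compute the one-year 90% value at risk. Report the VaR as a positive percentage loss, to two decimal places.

r̄ = (-23.8 + 12.6 + 10.3 − 19.4 + 5.3 + 6 + 13.2) / 7 = 0.6000%
Population std dev = √[1443.4600 / 7] = 14.3600%
VaR = −(r̄ − z·σ) = −(0.6000 − 1.282 × 14.3600) = −(-17.8095) = 17.8095%

17.81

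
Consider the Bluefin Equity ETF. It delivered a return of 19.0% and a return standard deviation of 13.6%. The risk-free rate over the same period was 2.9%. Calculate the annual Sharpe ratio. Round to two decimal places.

1.18

Sharpe = (Rp − Rf) / σp = (19.0% − 2.9%) / 13.6% = 16.10% / 13.6% = 1.1838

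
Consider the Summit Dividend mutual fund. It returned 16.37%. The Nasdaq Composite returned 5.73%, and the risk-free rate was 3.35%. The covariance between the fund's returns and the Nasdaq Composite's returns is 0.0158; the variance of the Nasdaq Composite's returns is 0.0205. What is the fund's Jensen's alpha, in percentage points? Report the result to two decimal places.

11.19

β = Cov / Var = 0.0158 / 0.0205 = 0.7707
E[R] = Rf + β(Rm − Rf) = 3.35% + 0.7707 × (5.73% − 3.35%) = 5.1843%
α = Rp − E[R] = 16.37% − 5.1843% = 11.1857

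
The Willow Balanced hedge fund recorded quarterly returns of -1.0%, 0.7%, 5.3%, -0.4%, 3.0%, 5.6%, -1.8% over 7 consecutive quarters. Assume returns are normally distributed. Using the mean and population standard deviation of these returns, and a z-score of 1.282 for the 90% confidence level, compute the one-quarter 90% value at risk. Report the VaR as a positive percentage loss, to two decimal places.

r̄ = (-1 + 0.7 + 5.3 − 0.4 + 3 + 5.6 − 1.8) / 7 = 1.6286%
Population σ = √[Σ(r − r̄)² / 7] = √[54.7743 / 7] = √7.8249 = 2.7973%
VaR = −(r̄ − z·σ) = −(1.6286 − 1.282 × 2.7973) = −(-1.9575) = 1.9575%

1.96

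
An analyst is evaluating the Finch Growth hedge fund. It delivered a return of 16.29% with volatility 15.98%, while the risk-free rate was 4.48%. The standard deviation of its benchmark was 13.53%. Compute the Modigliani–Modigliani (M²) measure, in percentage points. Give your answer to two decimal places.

Sharpe = (Rp − Rf) / σp = (16.29% − 4.48%) / 15.98% = 0.7390
M² = Rf + Sharpe × σm = 4.48% + 0.7390 × 13.53% = 14.4787%

14.48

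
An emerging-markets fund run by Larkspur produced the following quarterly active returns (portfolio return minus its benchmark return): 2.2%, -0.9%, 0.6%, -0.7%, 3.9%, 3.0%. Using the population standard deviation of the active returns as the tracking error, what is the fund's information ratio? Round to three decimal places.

0.744

Mean return r̄ = 8.10 / 6 = 1.3500%
Σ(r − r̄)² = (2.2 − 1.3500)² + (-0.9 − 1.3500)² + … = 19.7750
population σ = √(19.7750 / 6) = √3.2958 = 1.8154%
IR = r̄ / tracking error = 1.3500 / 1.8154 = 0.7436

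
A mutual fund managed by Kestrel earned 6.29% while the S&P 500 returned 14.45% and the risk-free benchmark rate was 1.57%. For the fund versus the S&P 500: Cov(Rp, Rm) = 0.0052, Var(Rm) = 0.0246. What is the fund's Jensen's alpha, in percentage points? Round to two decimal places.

β = Cov / Var = 0.0052 / 0.0246 = 0.2114
E[R] = Rf + β(Rm − Rf) = 1.57% + 0.2114 × (14.45% − 1.57%) = 4.2928%
α = Rp − E[R] = 6.29% − 4.2928% = 1.9972

2.00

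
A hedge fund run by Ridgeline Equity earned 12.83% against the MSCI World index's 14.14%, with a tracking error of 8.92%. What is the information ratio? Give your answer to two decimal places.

IR = (Rp − Rb) / TE = (12.83% − 14.14%) / 8.92% = -1.31% / 8.92% = -0.1469

-0.15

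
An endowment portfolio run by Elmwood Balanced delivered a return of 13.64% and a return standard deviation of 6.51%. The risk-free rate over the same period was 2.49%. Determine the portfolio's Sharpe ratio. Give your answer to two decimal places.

Sharpe = (Rp − Rf) / σp = (13.64% − 2.49%) / 6.51% = 11.15% / 6.51% = 1.7127

1.71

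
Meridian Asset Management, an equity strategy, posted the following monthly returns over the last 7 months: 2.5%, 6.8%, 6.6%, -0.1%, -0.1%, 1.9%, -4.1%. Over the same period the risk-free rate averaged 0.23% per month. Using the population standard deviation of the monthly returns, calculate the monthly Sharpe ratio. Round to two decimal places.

r̄ = (2.5 + 6.8 + 6.6 − 0.1 − 0.1 + 1.9 − 4.1) / 7 = 13.50 / 7 = 1.9286%
Σ(r − r̄)² = (2.5 − 1.9286)² + (6.8 − 1.9286)² + (6.6 − 1.9286)² + … = 90.4543
population σ = √(90.4543 / 7) = √12.9220 = 3.5947%
Sharpe = (r̄ − rf) / σ = (1.9286 − 0.23) / 3.5947 = 1.6986 / 3.5947 = 0.4725

0.47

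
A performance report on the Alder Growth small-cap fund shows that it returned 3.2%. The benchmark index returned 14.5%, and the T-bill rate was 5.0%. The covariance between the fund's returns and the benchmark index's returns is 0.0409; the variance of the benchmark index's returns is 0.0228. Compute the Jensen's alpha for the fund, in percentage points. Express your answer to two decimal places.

β = Cov / Var = 0.0409 / 0.0228 = 1.7939
E[R] = Rf + β(Rm − Rf) = 5.0% + 1.7939 × (14.5% − 5.0%) = 22.0421%
α = Rp − E[R] = 3.2% − 22.0421% = -18.8421

-18.84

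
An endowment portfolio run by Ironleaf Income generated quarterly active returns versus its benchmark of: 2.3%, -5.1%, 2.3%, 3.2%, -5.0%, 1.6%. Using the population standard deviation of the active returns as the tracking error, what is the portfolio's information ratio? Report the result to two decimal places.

-0.03

r̄ = (2.3 − 5.1 + 2.3 + 3.2 − 5 + 1.6) / 6 = -0.70 / 6 = -0.1167%
Σ(r − r̄)² = 74.3083; population σ = √(74.3083/6) = 3.5192%
IR = r̄ / tracking error = -0.1167 / 3.5192 = -0.0332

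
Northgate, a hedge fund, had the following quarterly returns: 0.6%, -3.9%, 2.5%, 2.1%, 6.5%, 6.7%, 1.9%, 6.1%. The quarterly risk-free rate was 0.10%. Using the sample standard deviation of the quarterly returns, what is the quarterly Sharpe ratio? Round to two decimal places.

Mean return μ = 22.50 / 8 = 2.8125%
Sample σ = √[Σ(r − μ)² / 7] = √[90.9088 / 7] = √12.9870 = 3.6037%
Sharpe = (μ − rf) / σ = (2.8125 − 0.1) / 3.6037 = 2.7125 / 3.6037 = 0.7527

0.75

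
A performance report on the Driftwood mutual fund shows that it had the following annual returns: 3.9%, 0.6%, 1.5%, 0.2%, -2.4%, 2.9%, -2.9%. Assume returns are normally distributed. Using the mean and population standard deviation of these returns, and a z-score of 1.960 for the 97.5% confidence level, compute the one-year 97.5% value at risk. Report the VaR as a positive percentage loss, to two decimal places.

μ = (3.9 + 0.6 + 1.5 + 0.2 − 2.4 + 2.9 − 2.9) / 7 = 3.80 / 7 = 0.5429%
Σ(r − μ)² = (3.9 − 0.5429)² + (0.6 − 0.5429)² + … = 38.3771
σ = √[38.3771 / 7] = 2.3415%
VaR = −(μ − z·σ) = −(0.5429 − 1.960 × 2.3415) = −(-4.0464) = 4.0464%

4.05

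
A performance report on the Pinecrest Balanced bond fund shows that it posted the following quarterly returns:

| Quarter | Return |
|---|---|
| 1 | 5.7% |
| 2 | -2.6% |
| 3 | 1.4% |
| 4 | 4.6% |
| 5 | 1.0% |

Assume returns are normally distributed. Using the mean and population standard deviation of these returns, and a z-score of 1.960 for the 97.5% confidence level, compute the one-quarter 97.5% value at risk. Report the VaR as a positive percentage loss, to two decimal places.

μ = (5.7 − 2.6 + 1.4 + 4.6 + 1) / 5 = 10.10 / 5 = 2.0200%
Σ(r − μ)² = 42.9680; population σ = √(42.9680/5) = 2.9315%
VaR = −(μ − z·σ) = −(2.0200 − 1.960 × 2.9315) = −(-3.7257) = 3.7257%

3.73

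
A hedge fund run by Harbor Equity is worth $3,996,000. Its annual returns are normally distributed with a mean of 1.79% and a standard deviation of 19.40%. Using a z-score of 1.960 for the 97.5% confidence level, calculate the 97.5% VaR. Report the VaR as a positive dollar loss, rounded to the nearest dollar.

$1,447,911

Return at the 97.5% tail: μ − z·σ = 1.79% − 1.960 × 19.40% = 1.79 − 38.0240 = -36.2340%
VaR = −(-36.2340%) × $3,996,000 = 36.2340% × $3,996,000 = $1,447,911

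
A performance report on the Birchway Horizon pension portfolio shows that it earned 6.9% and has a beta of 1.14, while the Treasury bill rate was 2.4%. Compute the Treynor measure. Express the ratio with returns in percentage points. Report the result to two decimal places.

Treynor = (Rp − Rf) / β = (6.9% − 2.4%) / 1.14 = 4.50 / 1.14 = 3.9474

3.95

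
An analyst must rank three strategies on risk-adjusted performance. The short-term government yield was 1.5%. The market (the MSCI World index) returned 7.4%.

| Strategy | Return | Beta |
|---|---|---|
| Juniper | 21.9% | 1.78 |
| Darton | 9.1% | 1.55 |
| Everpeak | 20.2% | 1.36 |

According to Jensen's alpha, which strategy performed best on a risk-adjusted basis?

Juniper: α = 21.9% − [1.5% + 1.78 × (7.4% − 1.5%)] = 9.898
Darton: α = 9.1% − [1.5% + 1.55 × (7.4% − 1.5%)] = -1.545
Everpeak: α = 20.2% − [1.5% + 1.36 × (7.4% − 1.5%)] = 10.676
Highest: Everpeak (10.676).

Everpeak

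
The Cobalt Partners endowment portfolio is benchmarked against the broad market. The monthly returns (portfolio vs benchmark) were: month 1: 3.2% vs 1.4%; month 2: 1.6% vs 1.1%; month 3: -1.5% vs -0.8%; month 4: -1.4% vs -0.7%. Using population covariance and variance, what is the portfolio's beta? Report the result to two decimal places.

r̄p = 0.4750%,  r̄m = 0.2500%
Cov = Σ(rp − r̄p)(rm − r̄m) / 4 = 1.9863
Var(rm) = Σ(rm − r̄m)² / 4 = 1.0125
β = Cov / Var = 1.9863 / 1.0125 = 1.9618

1.96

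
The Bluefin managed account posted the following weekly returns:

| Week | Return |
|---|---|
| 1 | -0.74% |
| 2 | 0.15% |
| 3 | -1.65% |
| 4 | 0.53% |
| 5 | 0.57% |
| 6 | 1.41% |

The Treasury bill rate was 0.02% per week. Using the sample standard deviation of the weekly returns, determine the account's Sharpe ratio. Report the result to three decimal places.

r̄ = (-0.74 + 0.15 − 1.65 + 0.53 + 0.57 + 1.41) / 6 = 0.270 / 6 = 0.0450%
Σ(r − r̄)² = (-0.74 − 0.0450)² + (0.15 − 0.0450)² + (-1.65 − 0.0450)² + … = 5.8744
σ = √[5.8744 / 5] = 1.0839%
Sharpe = (r̄ − rf) / σ = (0.0450 − 0.02) / 1.0839 = 0.0250 / 1.0839 = 0.0231

0.023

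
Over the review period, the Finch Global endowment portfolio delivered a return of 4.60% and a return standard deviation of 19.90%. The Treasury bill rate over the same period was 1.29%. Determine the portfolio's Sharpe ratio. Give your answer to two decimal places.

Sharpe = (Rp − Rf) / σp = (4.60% − 1.29%) / 19.90% = 3.31% / 19.90% = 0.1663

0.17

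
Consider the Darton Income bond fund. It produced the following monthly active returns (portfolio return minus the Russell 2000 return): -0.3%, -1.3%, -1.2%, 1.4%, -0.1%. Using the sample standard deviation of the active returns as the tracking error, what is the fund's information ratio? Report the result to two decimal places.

-0.28

Mean return μ = -1.50 / 5 = -0.3000%
Σ(r − μ)² = (-0.3 − (-0.3000))² + (-1.3 − (-0.3000))² + … = 4.7400
σ = √[4.7400 / 4] = 1.0886%
IR = μ / tracking error = -0.3000 / 1.0886 = -0.2756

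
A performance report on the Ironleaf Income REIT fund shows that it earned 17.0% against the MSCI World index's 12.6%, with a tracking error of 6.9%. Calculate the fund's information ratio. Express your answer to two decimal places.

IR = (Rp − Rb) / TE = (17.0% − 12.6%) / 6.9% = 4.40% / 6.9% = 0.6377

0.64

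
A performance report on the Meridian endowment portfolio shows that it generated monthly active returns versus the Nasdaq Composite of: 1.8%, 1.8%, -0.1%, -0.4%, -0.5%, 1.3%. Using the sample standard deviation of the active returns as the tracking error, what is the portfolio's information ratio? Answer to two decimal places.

Mean return r̄ = 3.90 / 6 = 0.6500%
Σ(r − r̄)² = (1.8 − 0.6500)² + (1.8 − 0.6500)² + … = 6.0550
σ = √[6.0550 / 5] = 1.1005%
IR = r̄ / tracking error = 0.6500 / 1.1005 = 0.5906

0.59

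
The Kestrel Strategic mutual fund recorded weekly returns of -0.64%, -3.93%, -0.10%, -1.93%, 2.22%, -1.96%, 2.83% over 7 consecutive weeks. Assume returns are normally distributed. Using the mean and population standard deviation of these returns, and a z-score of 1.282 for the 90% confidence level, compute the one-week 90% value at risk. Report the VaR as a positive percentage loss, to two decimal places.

r̄ = (-0.64 − 3.93 − 0.1 − 1.93 + 2.22 − 1.96 + 2.83) / 7 = -3.510 / 7 = -0.5014%
Population std dev = √[34.6083 / 7] = 2.2235%
VaR = −(r̄ − z·σ) = −(-0.5014 − 1.282 × 2.2235) = −(-3.3519) = 3.3519%

3.35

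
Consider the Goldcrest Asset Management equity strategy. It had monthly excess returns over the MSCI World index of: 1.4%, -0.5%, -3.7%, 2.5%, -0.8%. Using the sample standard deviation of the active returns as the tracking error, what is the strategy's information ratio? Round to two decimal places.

-0.09

r̄ = (1.4 − 0.5 − 3.7 + 2.5 − 0.8) / 5 = -1.10 / 5 = -0.2200%
Σ(r − r̄)² = (1.4 − (-0.2200))² + (-0.5 − (-0.2200))² + … = 22.5480
sample σ = √(22.5480 / 4) = √5.6370 = 2.3742%
IR = r̄ / tracking error = -0.2200 / 2.3742 = -0.0927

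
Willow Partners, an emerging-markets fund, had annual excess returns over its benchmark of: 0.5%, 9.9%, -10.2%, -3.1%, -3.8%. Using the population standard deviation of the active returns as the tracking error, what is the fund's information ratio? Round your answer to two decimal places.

-0.20

r̄ = (0.5 + 9.9 − 10.2 − 3.1 − 3.8) / 5 = -6.70 / 5 = -1.3400%
Σ(r − r̄)² = (0.5 − (-1.3400))² + (9.9 − (-1.3400))² + … = 217.3720
σ = √[217.3720 / 5] = 6.5935%
IR = r̄ / tracking error = -1.3400 / 6.5935 = -0.2032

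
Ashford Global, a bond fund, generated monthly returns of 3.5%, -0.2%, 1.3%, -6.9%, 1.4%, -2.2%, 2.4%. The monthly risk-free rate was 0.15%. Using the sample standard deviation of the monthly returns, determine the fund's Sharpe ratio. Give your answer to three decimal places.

r̄ = (3.5 − 0.2 + 1.3 − 6.9 + 1.4 − 2.2 + 2.4) / 7 = -0.1000%
Σ(r − r̄)² = 74.0800; sample σ = √(74.0800/6) = 3.5138%
Sharpe = (r̄ − rf) / σ = (-0.1000 − 0.15) / 3.5138 = -0.2500 / 3.5138 = -0.0711

-0.071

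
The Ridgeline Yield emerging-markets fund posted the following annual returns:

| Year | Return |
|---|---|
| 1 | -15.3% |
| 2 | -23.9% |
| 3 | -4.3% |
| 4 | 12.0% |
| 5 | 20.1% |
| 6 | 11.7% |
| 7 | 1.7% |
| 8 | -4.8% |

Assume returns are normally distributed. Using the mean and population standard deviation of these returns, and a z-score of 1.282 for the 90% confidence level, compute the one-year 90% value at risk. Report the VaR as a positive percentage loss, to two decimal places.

18.10

Mean return r̄ = -2.80 / 8 = -0.3500%
Σ(r − r̄)² = 1533.6400; population σ = √(1533.6400/8) = 13.8458%
VaR = −(r̄ − z·σ) = −(-0.3500 − 1.282 × 13.8458) = −(-18.1003) = 18.1003%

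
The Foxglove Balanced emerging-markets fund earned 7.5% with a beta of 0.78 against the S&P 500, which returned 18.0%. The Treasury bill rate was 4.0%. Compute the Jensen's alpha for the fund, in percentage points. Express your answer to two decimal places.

-7.42

CAPM expected return = Rf + β(Rm − Rf) = 4.0% + 0.78 × (18.0% − 4.0%) = 4 + 0.78 × 14.00 = 14.9200%
Jensen's α = Rp − E[R] = 7.5% − 14.9200% = -7.4200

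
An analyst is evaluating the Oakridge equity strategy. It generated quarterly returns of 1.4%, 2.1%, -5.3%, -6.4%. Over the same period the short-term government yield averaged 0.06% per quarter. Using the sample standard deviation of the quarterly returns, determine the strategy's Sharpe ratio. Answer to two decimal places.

-0.48

μ = (1.4 + 2.1 − 5.3 − 6.4) / 4 = -2.0500%
Sample σ = √[Σ(r − μ)² / 3] = √[58.6100 / 3] = √19.5367 = 4.4200%
Sharpe = (μ − rf) / σ = (-2.0500 − 0.06) / 4.4200 = -2.1100 / 4.4200 = -0.4774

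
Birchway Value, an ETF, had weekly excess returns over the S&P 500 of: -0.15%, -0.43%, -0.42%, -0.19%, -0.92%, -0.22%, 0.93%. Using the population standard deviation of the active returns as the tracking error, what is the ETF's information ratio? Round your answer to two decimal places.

-0.38

r̄ = (-0.15 − 0.43 − 0.42 − 0.19 − 0.92 − 0.22 + 0.93) / 7 = -0.2000%
Σ(r − r̄)² = (-0.15 − (-0.2000))² + (-0.43 − (-0.2000))² + … = 1.8996
population σ = √(1.8996 / 7) = √0.2714 = 0.5210%
IR = r̄ / tracking error = -0.2000 / 0.5210 = -0.3839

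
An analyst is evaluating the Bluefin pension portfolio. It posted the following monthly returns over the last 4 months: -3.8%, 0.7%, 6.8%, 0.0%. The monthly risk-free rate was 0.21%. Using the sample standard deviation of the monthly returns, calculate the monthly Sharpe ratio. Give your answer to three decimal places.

0.163

r̄ = (-3.8 + 0.7 + 6.8 + 0) / 4 = 3.70 / 4 = 0.9250%
Σ(r − r̄)² = 57.7475; sample σ = √(57.7475/3) = 4.3874%
Sharpe = (r̄ − rf) / σ = (0.9250 − 0.21) / 4.3874 = 0.7150 / 4.3874 = 0.1630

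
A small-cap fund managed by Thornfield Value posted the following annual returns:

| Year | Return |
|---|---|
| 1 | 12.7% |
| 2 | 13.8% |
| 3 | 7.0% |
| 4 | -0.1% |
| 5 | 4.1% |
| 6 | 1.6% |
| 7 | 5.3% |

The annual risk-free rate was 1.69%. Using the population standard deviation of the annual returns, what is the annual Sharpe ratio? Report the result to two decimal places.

0.95

r̄ = (12.7 + 13.8 + 7 − 0.1 + 4.1 + 1.6 + 5.3) / 7 = 6.3429%
Population σ = √[Σ(r − r̄)² / 7] = √[166.5771 / 7] = √23.7967 = 4.8782%
Sharpe = (r̄ − rf) / σ = (6.3429 − 1.69) / 4.8782 = 4.6529 / 4.8782 = 0.9538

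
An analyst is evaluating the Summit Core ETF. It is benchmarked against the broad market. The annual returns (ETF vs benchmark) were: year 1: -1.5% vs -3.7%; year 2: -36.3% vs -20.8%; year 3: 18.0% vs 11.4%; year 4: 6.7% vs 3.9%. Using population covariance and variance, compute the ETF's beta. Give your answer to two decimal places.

r̄p = -3.2750%,  r̄m = -2.3000%
Cov = Σ(rp − r̄p)(rm − r̄m) / 4 = 240.4475
Var(rm) = Σ(rm − r̄m)² / 4 = 142.5850
β = Cov / Var = 240.4475 / 142.5850 = 1.6863

1.69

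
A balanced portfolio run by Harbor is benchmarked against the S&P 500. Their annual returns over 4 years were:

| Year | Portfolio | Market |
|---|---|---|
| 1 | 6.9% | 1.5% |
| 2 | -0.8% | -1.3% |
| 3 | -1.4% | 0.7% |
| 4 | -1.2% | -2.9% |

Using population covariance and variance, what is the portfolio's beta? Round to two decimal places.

r̄p = 0.8750%,  r̄m = -0.5000%
Cov = Σ(rp − r̄p)(rm − r̄m) / 4 = 3.9100
Var(rm) = Σ(rm − r̄m)² / 4 = 2.9600
β = Cov / Var = 3.9100 / 2.9600 = 1.3209

1.32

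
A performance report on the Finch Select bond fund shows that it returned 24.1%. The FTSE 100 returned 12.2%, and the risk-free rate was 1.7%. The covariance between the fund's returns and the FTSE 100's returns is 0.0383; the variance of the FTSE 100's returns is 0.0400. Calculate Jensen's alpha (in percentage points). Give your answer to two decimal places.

β = Cov / Var = 0.0383 / 0.0400 = 0.9575
E[R] = Rf + β(Rm − Rf) = 1.7% + 0.9575 × (12.2% − 1.7%) = 11.7538%
α = Rp − E[R] = 24.1% − 11.7538% = 12.3462

12.35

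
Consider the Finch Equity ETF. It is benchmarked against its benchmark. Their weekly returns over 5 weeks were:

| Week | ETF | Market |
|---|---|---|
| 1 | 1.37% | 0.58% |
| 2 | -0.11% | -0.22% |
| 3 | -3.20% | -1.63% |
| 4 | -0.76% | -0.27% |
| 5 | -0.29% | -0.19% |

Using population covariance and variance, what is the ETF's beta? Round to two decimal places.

r̄p = -0.5980%,  r̄m = -0.3460%
Cov = Σ(rp − r̄p)(rm − r̄m) / 5 = 1.0521
Var(rm) = Σ(rm − r̄m)² / 5 = 0.5104
β = Cov / Var = 1.0521 / 0.5104 = 2.0613

2.06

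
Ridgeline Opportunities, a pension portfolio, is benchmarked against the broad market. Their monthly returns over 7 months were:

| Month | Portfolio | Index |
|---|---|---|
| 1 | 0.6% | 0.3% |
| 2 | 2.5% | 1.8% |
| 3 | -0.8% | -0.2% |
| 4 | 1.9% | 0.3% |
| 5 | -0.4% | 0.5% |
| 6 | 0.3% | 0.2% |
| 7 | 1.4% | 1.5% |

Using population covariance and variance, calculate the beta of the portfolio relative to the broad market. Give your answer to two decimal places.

1.21

r̄p = 0.7857%,  r̄m = 0.6286%
Cov = Σ(rp − r̄p)(rm − r̄m) / 7 = 0.5590
Var(rm) = Σ(rm − r̄m)² / 7 = 0.4620
β = Cov / Var = 0.5590 / 0.4620 = 1.2100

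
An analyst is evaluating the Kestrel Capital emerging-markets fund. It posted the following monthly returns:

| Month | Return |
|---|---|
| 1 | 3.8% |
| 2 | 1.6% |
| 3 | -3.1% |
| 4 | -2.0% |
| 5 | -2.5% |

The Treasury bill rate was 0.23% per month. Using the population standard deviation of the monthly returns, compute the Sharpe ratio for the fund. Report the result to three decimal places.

-0.250

Mean return r̄ = -2.20 / 5 = -0.4400%
Population σ = √[Σ(r − r̄)² / 5] = √[35.8920 / 5] = √7.1784 = 2.6793%
Sharpe = (r̄ − rf) / σ = (-0.4400 − 0.23) / 2.6793 = -0.6700 / 2.6793 = -0.2501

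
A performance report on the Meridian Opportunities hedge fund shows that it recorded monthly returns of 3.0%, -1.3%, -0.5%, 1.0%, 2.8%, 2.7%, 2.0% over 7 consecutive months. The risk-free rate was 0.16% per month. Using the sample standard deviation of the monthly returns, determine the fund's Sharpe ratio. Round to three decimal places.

0.715

r̄ = (3 − 1.3 − 0.5 + 1 + 2.8 + 2.7 + 2) / 7 = 9.70 / 7 = 1.3857%
Σ(r − r̄)² = (3 − 1.3857)² + (-1.3 − 1.3857)² + … = 17.6286
σ = √[17.6286 / 6] = 1.7141%
Sharpe = (r̄ − rf) / σ = (1.3857 − 0.16) / 1.7141 = 1.2257 / 1.7141 = 0.7151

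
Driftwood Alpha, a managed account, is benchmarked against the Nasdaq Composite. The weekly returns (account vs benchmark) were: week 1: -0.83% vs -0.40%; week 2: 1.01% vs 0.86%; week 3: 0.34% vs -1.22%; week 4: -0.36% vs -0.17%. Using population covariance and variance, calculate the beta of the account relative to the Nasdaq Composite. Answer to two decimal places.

0.40

r̄p = 0.0400%,  r̄m = -0.2325%
Cov = Σ(rp − r̄p)(rm − r̄m) / 4 = 0.2211
Var(rm) = Σ(rm − r̄m)² / 4 = 0.5502
β = Cov / Var = 0.2211 / 0.5502 = 0.4019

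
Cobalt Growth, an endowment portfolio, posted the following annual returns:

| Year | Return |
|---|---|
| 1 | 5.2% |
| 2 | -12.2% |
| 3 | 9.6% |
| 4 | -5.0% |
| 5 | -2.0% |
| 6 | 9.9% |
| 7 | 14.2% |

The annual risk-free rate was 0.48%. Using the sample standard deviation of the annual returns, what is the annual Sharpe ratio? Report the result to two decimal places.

Mean return r̄ = 19.70 / 7 = 2.8143%
Σ(r − r̄)² = (5.2 − 2.8143)² + (-12.2 − 2.8143)² + (9.6 − 2.8143)² + … = 541.2486
σ = √[541.2486 / 6] = 9.4978%
Sharpe = (r̄ − rf) / σ = (2.8143 − 0.48) / 9.4978 = 2.3343 / 9.4978 = 0.2458

0.25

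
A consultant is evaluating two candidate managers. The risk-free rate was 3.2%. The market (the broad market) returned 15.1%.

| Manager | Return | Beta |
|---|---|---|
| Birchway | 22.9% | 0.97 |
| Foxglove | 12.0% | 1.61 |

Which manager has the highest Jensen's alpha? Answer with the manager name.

Birchway

Birchway: α = 22.9% − [3.2% + 0.97 × (15.1% − 3.2%)] = 8.157
Foxglove: α = 12.0% − [3.2% + 1.61 × (15.1% − 3.2%)] = -10.359
Highest: Birchway (8.157).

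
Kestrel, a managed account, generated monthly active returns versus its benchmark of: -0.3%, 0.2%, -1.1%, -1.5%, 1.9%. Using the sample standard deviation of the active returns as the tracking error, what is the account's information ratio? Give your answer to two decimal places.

r̄ = (-0.3 + 0.2 − 1.1 − 1.5 + 1.9) / 5 = -0.1600%
Σ(r − r̄)² = (-0.3 − (-0.1600))² + (0.2 − (-0.1600))² + … = 7.0720
sample σ = √(7.0720 / 4) = √1.7680 = 1.3297%
IR = r̄ / tracking error = -0.1600 / 1.3297 = -0.1203

-0.12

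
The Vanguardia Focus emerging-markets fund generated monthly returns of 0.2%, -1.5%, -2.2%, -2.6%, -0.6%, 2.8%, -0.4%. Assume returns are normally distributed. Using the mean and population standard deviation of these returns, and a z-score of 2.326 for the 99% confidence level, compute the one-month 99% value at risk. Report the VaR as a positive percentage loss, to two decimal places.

4.51

μ = (0.2 − 1.5 − 2.2 − 2.6 − 0.6 + 2.8 − 0.4) / 7 = -4.30 / 7 = -0.6143%
Population σ = √[Σ(r − μ)² / 7] = √[19.6086 / 7] = √2.8012 = 1.6737%
VaR = −(μ − z·σ) = −(-0.6143 − 2.326 × 1.6737) = −(-4.5073) = 4.5073%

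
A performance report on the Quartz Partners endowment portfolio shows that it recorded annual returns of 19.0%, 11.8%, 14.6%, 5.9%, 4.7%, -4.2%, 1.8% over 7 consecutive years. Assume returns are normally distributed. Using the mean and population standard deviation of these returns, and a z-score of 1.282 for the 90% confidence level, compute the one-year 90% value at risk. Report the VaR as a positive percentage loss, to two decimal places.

r̄ = (19 + 11.8 + 14.6 + 5.9 + 4.7 − 4.2 + 1.8) / 7 = 7.6571%
Population std dev = √[380.7571 / 7] = 7.3752%
VaR = −(r̄ − z·σ) = −(7.6571 − 1.282 × 7.3752) = −(-1.7979) = 1.7979%

1.80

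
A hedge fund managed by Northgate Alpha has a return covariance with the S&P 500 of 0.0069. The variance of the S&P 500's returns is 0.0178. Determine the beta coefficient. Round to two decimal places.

0.39

β = Cov(Rp, Rm) / Var(Rm) = 0.0069 / 0.0178 = 0.3876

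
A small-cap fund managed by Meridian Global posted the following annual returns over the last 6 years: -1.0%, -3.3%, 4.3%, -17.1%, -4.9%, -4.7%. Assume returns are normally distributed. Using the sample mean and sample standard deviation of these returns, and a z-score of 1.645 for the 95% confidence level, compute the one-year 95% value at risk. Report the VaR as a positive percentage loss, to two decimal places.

16.08

r̄ = (-1 − 3.3 + 4.3 − 17.1 − 4.9 − 4.7) / 6 = -4.4500%
Σ(r − r̄)² = (-1 − (-4.4500))² + (-3.3 − (-4.4500))² + (4.3 − (-4.4500))² + … = 250.0750
σ = √[250.0750 / 5] = 7.0721%
VaR = −(r̄ − z·σ) = −(-4.4500 − 1.645 × 7.0721) = −(-16.0836) = 16.0836%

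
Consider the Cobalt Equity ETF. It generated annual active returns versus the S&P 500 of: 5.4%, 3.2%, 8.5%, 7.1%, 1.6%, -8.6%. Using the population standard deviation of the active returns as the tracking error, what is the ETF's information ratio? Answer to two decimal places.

r̄ = (5.4 + 3.2 + 8.5 + 7.1 + 1.6 − 8.6) / 6 = 17.20 / 6 = 2.8667%
Σ(r − r̄)² = (5.4 − 2.8667)² + (3.2 − 2.8667)² + … = 189.2733
population σ = √(189.2733 / 6) = √31.5456 = 5.6165%
IR = r̄ / tracking error = 2.8667 / 5.6165 = 0.5104

0.51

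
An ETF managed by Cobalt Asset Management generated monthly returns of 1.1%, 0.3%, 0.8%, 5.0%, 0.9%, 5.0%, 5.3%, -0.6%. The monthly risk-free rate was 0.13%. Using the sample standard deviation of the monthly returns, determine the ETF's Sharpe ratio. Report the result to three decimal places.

Mean return r̄ = 17.80 / 8 = 2.2250%
Sample std dev = √[41.5950 / 7] = 2.4377%
Sharpe = (r̄ − rf) / σ = (2.2250 − 0.13) / 2.4377 = 2.0950 / 2.4377 = 0.8594

0.859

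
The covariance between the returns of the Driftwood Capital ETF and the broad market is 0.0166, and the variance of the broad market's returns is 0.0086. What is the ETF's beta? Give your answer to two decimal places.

β = Cov(Rp, Rm) / Var(Rm) = 0.0166 / 0.0086 = 1.9302

1.93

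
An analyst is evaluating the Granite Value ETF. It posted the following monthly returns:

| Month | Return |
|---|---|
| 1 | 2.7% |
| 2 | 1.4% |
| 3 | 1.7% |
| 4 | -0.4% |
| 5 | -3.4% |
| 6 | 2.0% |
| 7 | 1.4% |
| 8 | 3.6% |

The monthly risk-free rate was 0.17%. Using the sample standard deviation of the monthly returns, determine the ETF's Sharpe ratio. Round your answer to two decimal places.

μ = (2.7 + 1.4 + 1.7 − 0.4 − 3.4 + 2 + 1.4 + 3.6) / 8 = 1.1250%
Σ(r − μ)² = (2.7 − 1.1250)² + (1.4 − 1.1250)² + (1.7 − 1.1250)² + … = 32.6550
σ = √[32.6550 / 7] = 2.1599%
Sharpe = (μ − rf) / σ = (1.1250 − 0.17) / 2.1599 = 0.9550 / 2.1599 = 0.4422

0.44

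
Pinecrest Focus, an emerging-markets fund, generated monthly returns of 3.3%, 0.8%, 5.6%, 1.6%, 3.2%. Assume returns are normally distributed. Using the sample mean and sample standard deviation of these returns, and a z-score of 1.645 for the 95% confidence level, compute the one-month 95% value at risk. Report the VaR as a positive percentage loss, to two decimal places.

0.14

r̄ = (3.3 + 0.8 + 5.6 + 1.6 + 3.2) / 5 = 14.50 / 5 = 2.9000%
Σ(r − r̄)² = (3.3 − 2.9000)² + (0.8 − 2.9000)² + … = 13.6400
σ = √[13.6400 / 4] = 1.8466%
VaR = −(r̄ − z·σ) = −(2.9000 − 1.645 × 1.8466) = −(-0.1377) = 0.1377%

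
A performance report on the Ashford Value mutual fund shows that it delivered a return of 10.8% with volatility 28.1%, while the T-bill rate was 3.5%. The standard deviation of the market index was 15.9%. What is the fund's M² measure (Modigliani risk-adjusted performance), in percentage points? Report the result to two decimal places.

Sharpe = (Rp − Rf) / σp = (10.8% − 3.5%) / 28.1% = 0.2598
M² = Rf + Sharpe × σm = 3.5% + 0.2598 × 15.9% = 7.6308%

7.63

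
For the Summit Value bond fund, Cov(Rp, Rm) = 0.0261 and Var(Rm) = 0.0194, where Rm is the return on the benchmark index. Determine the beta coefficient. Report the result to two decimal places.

1.35

β = Cov(Rp, Rm) / Var(Rm) = 0.0261 / 0.0194 = 1.3454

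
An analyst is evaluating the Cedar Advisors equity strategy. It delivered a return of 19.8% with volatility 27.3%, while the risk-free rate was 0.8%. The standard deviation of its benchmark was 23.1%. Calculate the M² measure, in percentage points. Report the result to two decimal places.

Sharpe = (Rp − Rf) / σp = (19.8% − 0.8%) / 27.3% = 0.6960
M² = Rf + Sharpe × σm = 0.8% + 0.6960 × 23.1% = 16.8776%

16.88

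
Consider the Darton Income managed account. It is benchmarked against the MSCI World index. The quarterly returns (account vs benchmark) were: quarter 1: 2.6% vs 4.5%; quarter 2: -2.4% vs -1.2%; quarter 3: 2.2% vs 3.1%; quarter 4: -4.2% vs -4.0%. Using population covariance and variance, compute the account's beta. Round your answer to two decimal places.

r̄p = -0.4500%,  r̄m = 0.6000%
Cov = Σ(rp − r̄p)(rm − r̄m) / 4 = 9.8200
Var(rm) = Σ(rm − r̄m)² / 4 = 11.4650
β = Cov / Var = 9.8200 / 11.4650 = 0.8565

0.86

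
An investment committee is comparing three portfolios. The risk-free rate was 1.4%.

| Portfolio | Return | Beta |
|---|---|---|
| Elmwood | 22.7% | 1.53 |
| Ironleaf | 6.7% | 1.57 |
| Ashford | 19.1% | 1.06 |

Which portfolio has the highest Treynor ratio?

Ashford

Elmwood: Treynor = (22.7% − 1.4%) / 1.53 = 13.922
Ironleaf: Treynor = (6.7% − 1.4%) / 1.57 = 3.376
Ashford: Treynor = (19.1% − 1.4%) / 1.06 = 16.698
Highest: Ashford (16.698).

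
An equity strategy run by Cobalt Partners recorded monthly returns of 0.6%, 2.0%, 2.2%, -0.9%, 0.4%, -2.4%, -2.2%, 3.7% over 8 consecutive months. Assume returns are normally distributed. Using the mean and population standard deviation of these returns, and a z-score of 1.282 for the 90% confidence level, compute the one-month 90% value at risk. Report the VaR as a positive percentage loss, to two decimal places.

Mean return r̄ = 3.40 / 8 = 0.4250%
Σ(r − r̄)² = 33.0150; population σ = √(33.0150/8) = 2.0315%
VaR = −(r̄ − z·σ) = −(0.4250 − 1.282 × 2.0315) = −(-2.1794) = 2.1794%

2.18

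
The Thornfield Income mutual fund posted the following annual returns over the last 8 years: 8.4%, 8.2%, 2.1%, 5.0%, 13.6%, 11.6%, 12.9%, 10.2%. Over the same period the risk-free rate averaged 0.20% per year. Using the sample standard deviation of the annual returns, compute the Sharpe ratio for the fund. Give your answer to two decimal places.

r̄ = (8.4 + 8.2 + 2.1 + 5 + 13.6 + 11.6 + 12.9 + 10.2) / 8 = 72.00 / 8 = 9.0000%
Sample std dev = √[109.1800 / 7] = 3.9493%
Sharpe = (r̄ − rf) / σ = (9.0000 − 0.2) / 3.9493 = 8.8000 / 3.9493 = 2.2282

2.23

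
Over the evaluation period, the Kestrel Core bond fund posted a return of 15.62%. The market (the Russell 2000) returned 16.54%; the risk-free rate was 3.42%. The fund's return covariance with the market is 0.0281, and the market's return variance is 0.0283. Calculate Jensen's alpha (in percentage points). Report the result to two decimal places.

-0.83

β = Cov / Var = 0.0281 / 0.0283 = 0.9929
E[R] = Rf + β(Rm − Rf) = 3.42% + 0.9929 × (16.54% − 3.42%) = 16.4468%
α = Rp − E[R] = 15.62% − 16.4468% = -0.8268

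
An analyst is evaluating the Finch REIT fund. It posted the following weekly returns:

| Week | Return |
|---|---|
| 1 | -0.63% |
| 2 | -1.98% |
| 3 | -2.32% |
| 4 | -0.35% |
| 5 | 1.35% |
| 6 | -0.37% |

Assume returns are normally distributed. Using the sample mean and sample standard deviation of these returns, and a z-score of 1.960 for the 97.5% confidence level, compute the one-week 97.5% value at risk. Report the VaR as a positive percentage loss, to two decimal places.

3.30

Mean return r̄ = -4.300 / 6 = -0.7167%
Σ(r − r̄)² = (-0.63 − (-0.7167))² + (-1.98 − (-0.7167))² + … = 8.6999
σ = √[8.6999 / 5] = 1.3191%
VaR = −(r̄ − z·σ) = −(-0.7167 − 1.960 × 1.3191) = −(-3.3021) = 3.3021%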